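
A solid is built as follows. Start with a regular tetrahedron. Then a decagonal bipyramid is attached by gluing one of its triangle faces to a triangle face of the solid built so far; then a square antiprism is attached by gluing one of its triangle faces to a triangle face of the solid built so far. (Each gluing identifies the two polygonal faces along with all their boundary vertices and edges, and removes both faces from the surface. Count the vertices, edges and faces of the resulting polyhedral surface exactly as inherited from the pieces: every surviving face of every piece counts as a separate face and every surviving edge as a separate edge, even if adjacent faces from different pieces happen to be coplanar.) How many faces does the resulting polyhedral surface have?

A regular tetrahedron: V=4, E=6, F=4.
Attach a decagonal bipyramid (V=12, E=30, F=20) along a 3-gon: merge 3 vertices and 3 edges, delete both glued faces → V=13, E=33, F=22.
Attach a square antiprism (V=8, E=16, F=10) along a 3-gon: merge 3 vertices and 3 edges, delete both glued faces → V=18, E=46, F=30.
Check: V − E + F = 18 − 46 + 30 = 2.

30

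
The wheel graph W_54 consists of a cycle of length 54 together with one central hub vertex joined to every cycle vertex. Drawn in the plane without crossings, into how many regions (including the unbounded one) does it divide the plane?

55

W_54 has V = 54 + 1 = 55 vertices and E = 2·54 = 108 edges.
By Euler's formula F = 2 − V + E = 2 − 55 + 108 = 55.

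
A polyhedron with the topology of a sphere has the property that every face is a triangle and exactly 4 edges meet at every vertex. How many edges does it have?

Each face has 3 edges and each edge borders two faces, so 2E = 3F.
Each vertex has degree 4, so 4V = 2E and hence V = 3F/4.
Euler: V − E + F = 2 ⇒ (3F/4) − (3F/2) + F = 2.
Multiply by 8: (6 − 12 + 8)F = 16, i.e. 2F = 16.
So F = 8, E = 3·8/2 = 12, V = 3·8/4 = 6.

12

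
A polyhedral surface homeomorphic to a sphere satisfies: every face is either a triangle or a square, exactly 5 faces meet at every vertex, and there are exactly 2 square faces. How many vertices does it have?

Let x be the number of triangles; then F = 2 + x.
Edge–face incidences: 2E = 4·2 + 3·x = 8 + 3x.
Every vertex has degree 5, so 5V = 2E.
Euler: V − E + F = 2 ⇒ (2E)/5 − E + (2 + x) = 2.
Multiply by 10: 2·(2E) − 5·(2E) + 10·(2 + x) = 20, i.e. 20 + 10x − 3·(8 + 3x) = 20.
Collecting terms: x − 4 = 20, so x = 24.
Then 2E = 8 + 3·24 = 80, so E = 40, V = 2E/5 = 16, F = 2 + 24 = 26.

16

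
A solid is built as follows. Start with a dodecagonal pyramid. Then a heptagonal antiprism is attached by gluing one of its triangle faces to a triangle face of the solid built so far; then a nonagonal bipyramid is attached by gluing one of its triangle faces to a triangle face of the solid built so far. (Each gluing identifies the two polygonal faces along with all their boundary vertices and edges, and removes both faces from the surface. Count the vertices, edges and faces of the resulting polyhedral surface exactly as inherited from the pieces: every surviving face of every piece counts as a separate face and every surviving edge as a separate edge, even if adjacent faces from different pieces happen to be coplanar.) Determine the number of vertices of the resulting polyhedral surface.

A dodecagonal pyramid: V=13, E=24, F=13.
Attach a heptagonal antiprism (V=14, E=28, F=16) along a 3-gon: merge 3 vertices and 3 edges, delete both glued faces → V=24, E=49, F=27.
Attach a nonagonal bipyramid (V=11, E=27, F=18) along a 3-gon: merge 3 vertices and 3 edges, delete both glued faces → V=32, E=73, F=43.
Check: V − E + F = 32 − 73 + 43 = 2.

32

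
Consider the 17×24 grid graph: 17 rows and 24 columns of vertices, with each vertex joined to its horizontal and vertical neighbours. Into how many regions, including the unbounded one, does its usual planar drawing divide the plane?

The grid has V = 17·24 = 408 vertices and E = 17·23 + 24·16 = 775 edges.
F = 2 − V + E = 2 − 408 + 775 = 369.

369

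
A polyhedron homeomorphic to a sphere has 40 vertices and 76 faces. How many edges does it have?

Here V − E + F = 2.
E = V + F − (2) = 40 + 76 − (2) = 114.

114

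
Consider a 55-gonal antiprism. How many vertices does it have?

110

An antiprism on an n-gon has two n-gon caps and 2n triangles: V = 2·55 = 110, E = 4·55 = 220, F = 2·55 + 2 = 112.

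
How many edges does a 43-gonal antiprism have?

172

An antiprism on an n-gon has two n-gon caps and 2n triangles: V = 2·43 = 86, E = 4·43 = 172, F = 2·43 + 2 = 88.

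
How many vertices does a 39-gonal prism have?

A prism on an n-gon has two n-gon bases and n rectangular sides: V = 2·39 = 78, E = 3·39 = 117, F = 39 + 2 = 41.

78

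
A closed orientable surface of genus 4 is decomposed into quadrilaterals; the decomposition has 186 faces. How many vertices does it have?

χ = 2 − 2·4 = -6, and every face is a square so 4F = 2E.
E = 4·186/2 = 372. Then V = -6 + E − F = -6 + 372 − 186 = 180.

180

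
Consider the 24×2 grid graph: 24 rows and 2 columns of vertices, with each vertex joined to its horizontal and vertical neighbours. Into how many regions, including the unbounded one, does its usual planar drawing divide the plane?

The grid has V = 24·2 = 48 vertices and E = 24·1 + 2·23 = 70 edges.
F = 2 − V + E = 2 − 48 + 70 = 24.

24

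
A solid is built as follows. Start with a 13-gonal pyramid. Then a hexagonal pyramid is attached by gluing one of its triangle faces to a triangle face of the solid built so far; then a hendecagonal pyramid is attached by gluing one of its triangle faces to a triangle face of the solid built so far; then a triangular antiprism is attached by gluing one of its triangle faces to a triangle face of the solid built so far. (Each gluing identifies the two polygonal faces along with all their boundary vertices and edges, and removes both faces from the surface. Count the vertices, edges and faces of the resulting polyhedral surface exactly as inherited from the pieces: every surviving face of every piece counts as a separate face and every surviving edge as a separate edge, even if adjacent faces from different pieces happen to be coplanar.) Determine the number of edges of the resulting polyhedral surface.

63

A 13-gonal pyramid: V=14, E=26, F=14.
Attach a hexagonal pyramid (V=7, E=12, F=7) along a 3-gon: merge 3 vertices and 3 edges, delete both glued faces → V=18, E=35, F=19.
Attach a hendecagonal pyramid (V=12, E=22, F=12) along a 3-gon: merge 3 vertices and 3 edges, delete both glued faces → V=27, E=54, F=29.
Attach a triangular antiprism (V=6, E=12, F=8) along a 3-gon: merge 3 vertices and 3 edges, delete both glued faces → V=30, E=63, F=35.
Check: V − E + F = 30 − 63 + 35 = 2.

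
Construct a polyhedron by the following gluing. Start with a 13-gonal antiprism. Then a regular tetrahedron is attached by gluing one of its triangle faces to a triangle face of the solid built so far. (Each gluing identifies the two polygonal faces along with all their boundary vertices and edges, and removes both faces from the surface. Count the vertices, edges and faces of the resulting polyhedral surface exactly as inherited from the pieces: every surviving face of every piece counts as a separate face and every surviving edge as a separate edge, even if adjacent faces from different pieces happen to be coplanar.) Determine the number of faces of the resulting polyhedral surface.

A 13-gonal antiprism: V=26, E=52, F=28.
Attach a regular tetrahedron (V=4, E=6, F=4) along a 3-gon: merge 3 vertices and 3 edges, delete both glued faces → V=27, E=55, F=30.
Check: V − E + F = 27 − 55 + 30 = 2.

30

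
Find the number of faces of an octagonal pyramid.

A pyramid on an n-gon base has one n-gon and n triangles: V = 8 + 1 = 9, E = 2·8 = 16, F = 8 + 1 = 9.

9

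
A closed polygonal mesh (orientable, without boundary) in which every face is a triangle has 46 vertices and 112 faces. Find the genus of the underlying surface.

Every face is a triangle, so 2E = 3·112 = 336, giving E = 168.
χ = V − E + F = 46 − 168 + 112 = -10.
For a closed orientable surface χ = 2 − 2g, so g = (2 − (-10))/2 = 6.

6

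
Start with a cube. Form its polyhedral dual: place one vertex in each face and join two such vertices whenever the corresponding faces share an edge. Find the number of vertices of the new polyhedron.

The base solid has V = 8, E = 12, F = 6.
The dual swaps V and F and preserves E: V′ = F = 6, E′ = E = 12, F′ = V = 8.

6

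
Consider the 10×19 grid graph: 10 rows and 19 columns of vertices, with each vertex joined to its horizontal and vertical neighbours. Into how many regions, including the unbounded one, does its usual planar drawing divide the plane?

163

The grid has V = 10·19 = 190 vertices and E = 10·18 + 19·9 = 351 edges.
F = 2 − V + E = 2 − 190 + 351 = 163.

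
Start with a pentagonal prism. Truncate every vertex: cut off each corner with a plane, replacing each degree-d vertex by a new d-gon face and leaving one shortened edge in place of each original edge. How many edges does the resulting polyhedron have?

The base solid has V = 10, E = 15, F = 7.
Truncation replaces each original edge-end by a new vertex, so V′ = 2E = 30.
Each original edge survives, and each old vertex of degree d contributes d new edges; summing degrees gives Σd = 2E, so E′ = E + 2E = 3E = 45.
Each original face survives and each original vertex becomes one new face: F′ = F + V = 17.

45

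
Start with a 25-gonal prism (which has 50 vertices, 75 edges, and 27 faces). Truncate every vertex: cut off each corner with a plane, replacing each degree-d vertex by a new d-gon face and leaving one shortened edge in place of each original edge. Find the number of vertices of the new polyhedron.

Truncation replaces each original edge-end by a new vertex, so V′ = 2E = 150.
Each original edge survives, and each old vertex of degree d contributes d new edges; summing degrees gives Σd = 2E, so E′ = E + 2E = 3E = 225.
Each original face survives and each original vertex becomes one new face: F′ = F + V = 77.

150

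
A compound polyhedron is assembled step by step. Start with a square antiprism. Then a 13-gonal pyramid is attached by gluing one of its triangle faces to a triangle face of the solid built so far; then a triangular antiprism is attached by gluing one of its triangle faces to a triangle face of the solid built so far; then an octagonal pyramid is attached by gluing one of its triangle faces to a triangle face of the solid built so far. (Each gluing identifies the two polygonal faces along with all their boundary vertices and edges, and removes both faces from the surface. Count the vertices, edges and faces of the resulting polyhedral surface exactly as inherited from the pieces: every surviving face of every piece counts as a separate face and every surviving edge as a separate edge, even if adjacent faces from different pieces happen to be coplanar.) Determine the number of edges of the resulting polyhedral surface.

61

A square antiprism: V=8, E=16, F=10.
Attach a 13-gonal pyramid (V=14, E=26, F=14) along a 3-gon: merge 3 vertices and 3 edges, delete both glued faces → V=19, E=39, F=22.
Attach a triangular antiprism (V=6, E=12, F=8) along a 3-gon: merge 3 vertices and 3 edges, delete both glued faces → V=22, E=48, F=28.
Attach an octagonal pyramid (V=9, E=16, F=9) along a 3-gon: merge 3 vertices and 3 edges, delete both glued faces → V=28, E=61, F=35.
Check: V − E + F = 28 − 61 + 35 = 2.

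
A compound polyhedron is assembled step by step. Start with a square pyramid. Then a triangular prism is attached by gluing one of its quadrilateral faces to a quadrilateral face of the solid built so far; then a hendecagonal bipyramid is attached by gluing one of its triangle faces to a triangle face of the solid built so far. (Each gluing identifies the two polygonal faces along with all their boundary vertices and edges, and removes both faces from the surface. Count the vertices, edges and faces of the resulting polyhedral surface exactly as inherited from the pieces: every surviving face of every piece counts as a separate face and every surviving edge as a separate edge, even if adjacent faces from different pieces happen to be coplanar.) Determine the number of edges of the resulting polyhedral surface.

A square pyramid: V=5, E=8, F=5.
Attach a triangular prism (V=6, E=9, F=5) along a 4-gon: merge 4 vertices and 4 edges, delete both glued faces → V=7, E=13, F=8.
Attach a hendecagonal bipyramid (V=13, E=33, F=22) along a 3-gon: merge 3 vertices and 3 edges, delete both glued faces → V=17, E=43, F=28.
Check: V − E + F = 17 − 43 + 28 = 2.

43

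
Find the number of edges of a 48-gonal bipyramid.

144

A bipyramid over an n-gon has 2n triangular faces and n + 2 vertices: V = 48 + 2 = 50, E = 3·48 = 144, F = 2·48 = 96.
Check: V − E + F = 50 − 144 + 96 = 2.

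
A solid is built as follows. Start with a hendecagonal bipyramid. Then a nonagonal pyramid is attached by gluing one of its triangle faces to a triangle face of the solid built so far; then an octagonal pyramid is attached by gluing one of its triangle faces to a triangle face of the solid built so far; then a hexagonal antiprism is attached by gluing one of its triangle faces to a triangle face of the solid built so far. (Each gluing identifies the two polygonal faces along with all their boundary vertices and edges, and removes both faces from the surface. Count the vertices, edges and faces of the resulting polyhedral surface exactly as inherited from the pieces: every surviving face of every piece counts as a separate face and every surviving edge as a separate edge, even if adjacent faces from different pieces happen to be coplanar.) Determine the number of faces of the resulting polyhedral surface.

49

A hendecagonal bipyramid: V=13, E=33, F=22.
Attach a nonagonal pyramid (V=10, E=18, F=10) along a 3-gon: merge 3 vertices and 3 edges, delete both glued faces → V=20, E=48, F=30.
Attach an octagonal pyramid (V=9, E=16, F=9) along a 3-gon: merge 3 vertices and 3 edges, delete both glued faces → V=26, E=61, F=37.
Attach a hexagonal antiprism (V=12, E=24, F=14) along a 3-gon: merge 3 vertices and 3 edges, delete both glued faces → V=35, E=82, F=49.
Check: V − E + F = 35 − 82 + 49 = 2.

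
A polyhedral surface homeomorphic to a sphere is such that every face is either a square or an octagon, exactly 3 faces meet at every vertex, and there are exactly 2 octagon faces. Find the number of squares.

8

Let x be the number of squares; then F = 2 + x.
Edge–face incidences: 2E = 8·2 + 4·x = 16 + 4x.
Every vertex has degree 3, so 3V = 2E.
Euler: V − E + F = 2 ⇒ (2E)/3 − E + (2 + x) = 2.
Multiply by 6: 2·(2E) − 3·(2E) + 6·(2 + x) = 12, i.e. 12 + 6x − (16 + 4x) = 12.
Collecting terms: 2x − 4 = 12, so 2x = 16, so x = 8.
Then 2E = 16 + 4·8 = 48, so E = 24, V = 2E/3 = 16, F = 2 + 8 = 10.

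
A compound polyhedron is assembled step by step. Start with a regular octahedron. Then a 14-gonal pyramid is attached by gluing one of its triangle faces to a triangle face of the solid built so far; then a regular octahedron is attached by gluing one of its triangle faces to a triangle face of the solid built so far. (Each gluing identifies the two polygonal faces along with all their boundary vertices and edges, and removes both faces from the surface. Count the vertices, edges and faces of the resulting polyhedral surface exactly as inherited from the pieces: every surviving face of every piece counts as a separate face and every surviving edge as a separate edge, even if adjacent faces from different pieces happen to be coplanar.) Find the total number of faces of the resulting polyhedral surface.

27

A regular octahedron: V=6, E=12, F=8.
Attach a 14-gonal pyramid (V=15, E=28, F=15) along a 3-gon: merge 3 vertices and 3 edges, delete both glued faces → V=18, E=37, F=21.
Attach a regular octahedron (V=6, E=12, F=8) along a 3-gon: merge 3 vertices and 3 edges, delete both glued faces → V=21, E=46, F=27.
Check: V − E + F = 21 − 46 + 27 = 2.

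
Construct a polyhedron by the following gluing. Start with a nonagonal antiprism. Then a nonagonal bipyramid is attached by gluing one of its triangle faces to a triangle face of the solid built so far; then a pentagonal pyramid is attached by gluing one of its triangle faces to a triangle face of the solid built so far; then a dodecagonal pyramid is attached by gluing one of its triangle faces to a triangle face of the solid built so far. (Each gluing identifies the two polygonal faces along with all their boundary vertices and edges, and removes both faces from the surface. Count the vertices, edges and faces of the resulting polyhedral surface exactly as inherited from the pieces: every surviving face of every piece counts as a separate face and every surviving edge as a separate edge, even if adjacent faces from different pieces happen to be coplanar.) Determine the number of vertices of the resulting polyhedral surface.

A nonagonal antiprism: V=18, E=36, F=20.
Attach a nonagonal bipyramid (V=11, E=27, F=18) along a 3-gon: merge 3 vertices and 3 edges, delete both glued faces → V=26, E=60, F=36.
Attach a pentagonal pyramid (V=6, E=10, F=6) along a 3-gon: merge 3 vertices and 3 edges, delete both glued faces → V=29, E=67, F=40.
Attach a dodecagonal pyramid (V=13, E=24, F=13) along a 3-gon: merge 3 vertices and 3 edges, delete both glued faces → V=39, E=88, F=51.
Check: V − E + F = 39 − 88 + 51 = 2.

39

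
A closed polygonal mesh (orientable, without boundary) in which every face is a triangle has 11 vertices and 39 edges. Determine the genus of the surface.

2

Every face is a triangle and each edge borders two faces, so 3F = 2·39, giving F = 26.
χ = V − E + F = 11 − 39 + 26 = -2.
For a closed orientable surface χ = 2 − 2g, so g = (2 − (-2))/2 = 2.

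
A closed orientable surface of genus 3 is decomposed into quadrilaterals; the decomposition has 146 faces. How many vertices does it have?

χ = 2 − 2·3 = -4, and every face is a square so 4F = 2E.
E = 4·146/2 = 292. Then V = -4 + E − F = -4 + 292 − 146 = 142.

142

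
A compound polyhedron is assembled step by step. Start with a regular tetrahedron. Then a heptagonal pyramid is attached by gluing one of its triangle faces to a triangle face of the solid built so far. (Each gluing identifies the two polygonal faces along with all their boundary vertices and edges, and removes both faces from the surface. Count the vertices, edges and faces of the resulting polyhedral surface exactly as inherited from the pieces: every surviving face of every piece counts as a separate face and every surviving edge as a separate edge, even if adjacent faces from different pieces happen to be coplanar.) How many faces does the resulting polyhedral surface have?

10

A regular tetrahedron: V=4, E=6, F=4.
Attach a heptagonal pyramid (V=8, E=14, F=8) along a 3-gon: merge 3 vertices and 3 edges, delete both glued faces → V=9, E=17, F=10.
Check: V − E + F = 9 − 17 + 10 = 2.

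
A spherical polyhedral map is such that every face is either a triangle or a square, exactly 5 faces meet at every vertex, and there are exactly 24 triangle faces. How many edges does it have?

Let x be the number of squares; then F = 24 + x.
Edge–face incidences: 2E = 3·24 + 4·x = 72 + 4x.
Every vertex has degree 5, so 5V = 2E.
Euler: V − E + F = 2 ⇒ (2E)/5 − E + (24 + x) = 2.
Multiply by 10: 2·(2E) − 5·(2E) + 10·(24 + x) = 20, i.e. 240 + 10x − 3·(72 + 4x) = 20.
Collecting terms: −2x + 24 = 20, so −2x = −4, so x = 2.
Then 2E = 72 + 4·2 = 80, so E = 40, V = 2E/5 = 16, F = 24 + 2 = 26.

40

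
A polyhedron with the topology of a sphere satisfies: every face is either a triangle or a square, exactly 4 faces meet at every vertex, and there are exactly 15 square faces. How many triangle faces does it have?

8

Let x be the number of triangles; then F = 15 + x.
Edge–face incidences: 2E = 4·15 + 3·x = 60 + 3x.
Every vertex has degree 4, so 4V = 2E.
Euler: V − E + F = 2 ⇒ (2E)/4 − E + (15 + x) = 2.
Multiply by 8: 2·(2E) − 4·(2E) + 8·(15 + x) = 16, i.e. 120 + 8x − 2·(60 + 3x) = 16.
Collecting terms: 2x = 16, so x = 8.
Then 2E = 60 + 3·8 = 84, so E = 42, V = 2E/4 = 21, F = 15 + 8 = 23.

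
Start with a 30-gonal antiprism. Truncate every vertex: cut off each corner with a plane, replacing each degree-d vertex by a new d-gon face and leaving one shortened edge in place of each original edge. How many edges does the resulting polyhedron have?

The base solid has V = 60, E = 120, F = 62.
Truncation replaces each original edge-end by a new vertex, so V′ = 2E = 240.
Each original edge survives, and each old vertex of degree d contributes d new edges; summing degrees gives Σd = 2E, so E′ = E + 2E = 3E = 360.
Each original face survives and each original vertex becomes one new face: F′ = F + V = 122.

360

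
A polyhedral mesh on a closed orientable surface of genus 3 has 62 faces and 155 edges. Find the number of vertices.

For a closed orientable surface of genus 3, χ = 2 − 2·3 = -4.
V = -4 + E − F = -4 + 155 − 62 = 89.

89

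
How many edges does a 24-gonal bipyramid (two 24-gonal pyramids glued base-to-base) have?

A bipyramid over an n-gon has 2n triangular faces and n + 2 vertices: V = 24 + 2 = 26, E = 3·24 = 72, F = 2·24 = 48.

72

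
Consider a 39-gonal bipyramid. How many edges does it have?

A bipyramid over an n-gon has 2n triangular faces and n + 2 vertices: V = 39 + 2 = 41, E = 3·39 = 117, F = 2·39 = 78.
Check: V − E + F = 41 − 117 + 78 = 2.

117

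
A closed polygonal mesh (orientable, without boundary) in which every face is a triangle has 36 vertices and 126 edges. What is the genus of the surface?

4

Every face is a triangle and each edge borders two faces, so 3F = 2·126, giving F = 84.
χ = V − E + F = 36 − 126 + 84 = -6.
For a closed orientable surface χ = 2 − 2g, so g = (2 − (-6))/2 = 4.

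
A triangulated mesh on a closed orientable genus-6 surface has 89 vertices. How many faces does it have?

χ = 2 − 2·6 = -10, and every face is a triangle so 3F = 2E.
V − E + F = -10 with E = 3F/2 gives 89 − (3/2 − 1)·F = -10, so F = 198 and E = 297.

198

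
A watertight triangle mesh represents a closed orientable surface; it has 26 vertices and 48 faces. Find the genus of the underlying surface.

0

Every face is a triangle, so 2E = 3·48 = 144, giving E = 72.
χ = V − E + F = 26 − 72 + 48 = 2.
For a closed orientable surface χ = 2 − 2g, so g = (2 − (2))/2 = 0.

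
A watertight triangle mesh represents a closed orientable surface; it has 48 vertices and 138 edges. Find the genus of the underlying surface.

Every face is a triangle and each edge borders two faces, so 3F = 2·138, giving F = 92.
χ = V − E + F = 48 − 138 + 92 = 2.
For a closed orientable surface χ = 2 − 2g, so g = (2 − (2))/2 = 0.

0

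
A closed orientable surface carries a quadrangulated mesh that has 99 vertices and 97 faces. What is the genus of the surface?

Every face is a square, so 2E = 4·97 = 388, giving E = 194.
χ = V − E + F = 99 − 194 + 97 = 2.
For a closed orientable surface χ = 2 − 2g, so g = (2 − (2))/2 = 0.

0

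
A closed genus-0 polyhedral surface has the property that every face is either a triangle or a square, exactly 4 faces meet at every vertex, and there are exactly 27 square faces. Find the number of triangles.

8

Let x be the number of triangles; then F = 27 + x.
Edge–face incidences: 2E = 4·27 + 3·x = 108 + 3x.
Every vertex has degree 4, so 4V = 2E.
Euler: V − E + F = 2 ⇒ (2E)/4 − E + (27 + x) = 2.
Multiply by 8: 2·(2E) − 4·(2E) + 8·(27 + x) = 16, i.e. 216 + 8x − 2·(108 + 3x) = 16.
Collecting terms: 2x = 16, so x = 8.
Then 2E = 108 + 3·8 = 132, so E = 66, V = 2E/4 = 33, F = 27 + 8 = 35.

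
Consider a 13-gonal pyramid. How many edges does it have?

A pyramid on an n-gon base has one n-gon and n triangles: V = 13 + 1 = 14, E = 2·13 = 26, F = 13 + 1 = 14.

26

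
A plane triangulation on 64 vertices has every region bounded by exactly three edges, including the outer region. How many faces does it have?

124

In a plane triangulation 3F = 2E and V − E + F = 2, so F = 2V − 4 = 2·64 − 4 = 124.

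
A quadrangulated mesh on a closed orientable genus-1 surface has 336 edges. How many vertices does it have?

168

χ = 2 − 2·1 = 0, and every face is a square so 4F = 2E.
F = 2E/4 = 168. Then V = 0 + E − F = 0 + 336 − 168 = 168.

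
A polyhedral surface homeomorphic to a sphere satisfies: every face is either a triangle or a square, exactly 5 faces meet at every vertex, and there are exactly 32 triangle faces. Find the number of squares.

6

Let x be the number of squares; then F = 32 + x.
Edge–face incidences: 2E = 3·32 + 4·x = 96 + 4x.
Every vertex has degree 5, so 5V = 2E.
Euler: V − E + F = 2 ⇒ (2E)/5 − E + (32 + x) = 2.
Multiply by 10: 2·(2E) − 5·(2E) + 10·(32 + x) = 20, i.e. 320 + 10x − 3·(96 + 4x) = 20.
Collecting terms: −2x + 32 = 20, so −2x = −12, so x = 6.
Then 2E = 96 + 4·6 = 120, so E = 60, V = 2E/5 = 24, F = 32 + 6 = 38.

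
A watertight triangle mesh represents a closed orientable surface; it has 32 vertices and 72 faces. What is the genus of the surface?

3

Every face is a triangle, so 2E = 3·72 = 216, giving E = 108.
χ = V − E + F = 32 − 108 + 72 = -4.
For a closed orientable surface χ = 2 − 2g, so g = (2 − (-4))/2 = 3.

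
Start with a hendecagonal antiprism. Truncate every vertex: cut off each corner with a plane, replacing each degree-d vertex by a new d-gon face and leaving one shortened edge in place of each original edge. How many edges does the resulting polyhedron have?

132

The base solid has V = 22, E = 44, F = 24.
Truncation replaces each original edge-end by a new vertex, so V′ = 2E = 88.
Each original edge survives, and each old vertex of degree d contributes d new edges; summing degrees gives Σd = 2E, so E′ = E + 2E = 3E = 132.
Each original face survives and each original vertex becomes one new face: F′ = F + V = 46.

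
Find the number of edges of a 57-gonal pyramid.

A pyramid on an n-gon base has one n-gon and n triangles: V = 57 + 1 = 58, E = 2·57 = 114, F = 57 + 1 = 58.

114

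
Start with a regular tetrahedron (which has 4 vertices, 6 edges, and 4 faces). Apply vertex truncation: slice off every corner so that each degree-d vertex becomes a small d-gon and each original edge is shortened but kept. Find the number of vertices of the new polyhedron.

Truncation replaces each original edge-end by a new vertex, so V′ = 2E = 12.
Each original edge survives, and each old vertex of degree d contributes d new edges; summing degrees gives Σd = 2E, so E′ = E + 2E = 3E = 18.
Each original face survives and each original vertex becomes one new face: F′ = F + V = 8.

12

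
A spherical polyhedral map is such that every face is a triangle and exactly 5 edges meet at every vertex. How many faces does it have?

20

Each face has 3 edges and each edge borders two faces, so 2E = 3F.
Each vertex has degree 5, so 5V = 2E and hence V = 3F/5.
Euler: V − E + F = 2 ⇒ (3F/5) − (3F/2) + F = 2.
Multiply by 10: (6 − 15 + 10)F = 20, i.e. 1F = 20.
So F = 20, E = 3·20/2 = 30, V = 3·20/5 = 12.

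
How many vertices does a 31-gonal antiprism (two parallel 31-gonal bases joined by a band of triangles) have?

62

An antiprism on an n-gon has two n-gon caps and 2n triangles: V = 2·31 = 62, E = 4·31 = 124, F = 2·31 + 2 = 64.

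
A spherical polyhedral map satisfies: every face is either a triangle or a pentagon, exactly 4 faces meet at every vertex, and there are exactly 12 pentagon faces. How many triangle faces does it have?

20

Let x be the number of triangles; then F = 12 + x.
Edge–face incidences: 2E = 5·12 + 3·x = 60 + 3x.
Every vertex has degree 4, so 4V = 2E.
Euler: V − E + F = 2 ⇒ (2E)/4 − E + (12 + x) = 2.
Multiply by 8: 2·(2E) − 4·(2E) + 8·(12 + x) = 16, i.e. 96 + 8x − 2·(60 + 3x) = 16.
Collecting terms: 2x − 24 = 16, so 2x = 40, so x = 20.
Then 2E = 60 + 3·20 = 120, so E = 60, V = 2E/4 = 30, F = 12 + 20 = 32.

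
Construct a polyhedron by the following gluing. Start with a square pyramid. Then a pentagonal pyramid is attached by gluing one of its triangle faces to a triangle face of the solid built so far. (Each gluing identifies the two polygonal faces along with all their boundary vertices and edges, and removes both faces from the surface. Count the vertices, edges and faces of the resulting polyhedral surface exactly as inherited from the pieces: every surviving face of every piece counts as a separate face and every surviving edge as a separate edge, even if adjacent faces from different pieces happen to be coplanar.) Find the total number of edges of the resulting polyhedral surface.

15

A square pyramid: V=5, E=8, F=5.
Attach a pentagonal pyramid (V=6, E=10, F=6) along a 3-gon: merge 3 vertices and 3 edges, delete both glued faces → V=8, E=15, F=9.
Check: V − E + F = 8 − 15 + 9 = 2.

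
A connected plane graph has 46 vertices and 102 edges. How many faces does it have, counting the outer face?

58

Euler's formula for a connected plane graph: V − E + F = 2, so F = 2 − 46 + 102 = 58.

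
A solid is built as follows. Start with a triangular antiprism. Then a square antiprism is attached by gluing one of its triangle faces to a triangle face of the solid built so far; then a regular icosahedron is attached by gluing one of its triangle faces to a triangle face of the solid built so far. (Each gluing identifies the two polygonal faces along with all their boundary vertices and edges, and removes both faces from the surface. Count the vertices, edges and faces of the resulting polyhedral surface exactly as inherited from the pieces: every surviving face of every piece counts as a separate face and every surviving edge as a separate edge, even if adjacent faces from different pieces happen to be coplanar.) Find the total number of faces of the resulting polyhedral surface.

A triangular antiprism: V=6, E=12, F=8.
Attach a square antiprism (V=8, E=16, F=10) along a 3-gon: merge 3 vertices and 3 edges, delete both glued faces → V=11, E=25, F=16.
Attach a regular icosahedron (V=12, E=30, F=20) along a 3-gon: merge 3 vertices and 3 edges, delete both glued faces → V=20, E=52, F=34.
Check: V − E + F = 20 − 52 + 34 = 2.

34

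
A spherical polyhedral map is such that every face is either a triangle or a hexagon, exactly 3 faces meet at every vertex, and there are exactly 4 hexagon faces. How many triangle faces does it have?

4

Let x be the number of triangles; then F = 4 + x.
Edge–face incidences: 2E = 6·4 + 3·x = 24 + 3x.
Every vertex has degree 3, so 3V = 2E.
Euler: V − E + F = 2 ⇒ (2E)/3 − E + (4 + x) = 2.
Multiply by 6: 2·(2E) − 3·(2E) + 6·(4 + x) = 12, i.e. 24 + 6x − (24 + 3x) = 12.
Collecting terms: 3x = 12, so x = 4.
Then 2E = 24 + 3·4 = 36, so E = 18, V = 2E/3 = 12, F = 4 + 4 = 8.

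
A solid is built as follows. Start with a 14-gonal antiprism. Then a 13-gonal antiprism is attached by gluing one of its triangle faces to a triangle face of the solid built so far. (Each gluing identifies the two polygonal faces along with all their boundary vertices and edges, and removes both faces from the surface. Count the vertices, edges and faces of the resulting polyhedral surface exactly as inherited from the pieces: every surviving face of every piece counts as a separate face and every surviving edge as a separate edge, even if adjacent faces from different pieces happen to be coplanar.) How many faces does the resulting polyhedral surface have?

A 14-gonal antiprism: V=28, E=56, F=30.
Attach a 13-gonal antiprism (V=26, E=52, F=28) along a 3-gon: merge 3 vertices and 3 edges, delete both glued faces → V=51, E=105, F=56.
Check: V − E + F = 51 − 105 + 56 = 2.

56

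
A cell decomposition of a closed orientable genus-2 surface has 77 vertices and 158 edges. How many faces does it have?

79

For a closed orientable surface of genus 2, χ = 2 − 2·2 = -2.
F = -2 − V + E = -2 − 77 + 158 = 79.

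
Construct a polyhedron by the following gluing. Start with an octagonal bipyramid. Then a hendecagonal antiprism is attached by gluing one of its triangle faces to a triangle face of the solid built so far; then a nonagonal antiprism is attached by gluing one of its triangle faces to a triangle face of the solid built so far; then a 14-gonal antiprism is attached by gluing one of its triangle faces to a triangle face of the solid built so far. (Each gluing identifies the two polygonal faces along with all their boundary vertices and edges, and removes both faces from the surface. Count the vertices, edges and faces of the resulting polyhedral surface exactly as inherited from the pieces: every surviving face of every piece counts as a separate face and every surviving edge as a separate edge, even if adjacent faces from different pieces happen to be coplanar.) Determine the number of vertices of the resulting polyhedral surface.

69

An octagonal bipyramid: V=10, E=24, F=16.
Attach a hendecagonal antiprism (V=22, E=44, F=24) along a 3-gon: merge 3 vertices and 3 edges, delete both glued faces → V=29, E=65, F=38.
Attach a nonagonal antiprism (V=18, E=36, F=20) along a 3-gon: merge 3 vertices and 3 edges, delete both glued faces → V=44, E=98, F=56.
Attach a 14-gonal antiprism (V=28, E=56, F=30) along a 3-gon: merge 3 vertices and 3 edges, delete both glued faces → V=69, E=151, F=84.
Check: V − E + F = 69 − 151 + 84 = 2.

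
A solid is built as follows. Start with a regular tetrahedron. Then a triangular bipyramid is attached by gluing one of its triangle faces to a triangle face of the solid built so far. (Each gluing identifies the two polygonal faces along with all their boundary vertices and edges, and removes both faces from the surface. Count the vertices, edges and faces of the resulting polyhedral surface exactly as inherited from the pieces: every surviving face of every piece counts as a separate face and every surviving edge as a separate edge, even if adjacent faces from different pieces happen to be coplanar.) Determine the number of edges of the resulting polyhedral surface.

12

A regular tetrahedron: V=4, E=6, F=4.
Attach a triangular bipyramid (V=5, E=9, F=6) along a 3-gon: merge 3 vertices and 3 edges, delete both glued faces → V=6, E=12, F=8.
Check: V − E + F = 6 − 12 + 8 = 2.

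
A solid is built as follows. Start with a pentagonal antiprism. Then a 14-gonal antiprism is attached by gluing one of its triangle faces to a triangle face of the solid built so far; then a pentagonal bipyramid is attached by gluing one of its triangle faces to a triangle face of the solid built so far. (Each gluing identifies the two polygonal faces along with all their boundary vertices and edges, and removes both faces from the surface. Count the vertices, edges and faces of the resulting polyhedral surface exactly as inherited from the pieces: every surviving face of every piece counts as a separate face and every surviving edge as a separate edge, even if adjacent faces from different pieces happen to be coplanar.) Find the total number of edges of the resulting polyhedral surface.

85

A pentagonal antiprism: V=10, E=20, F=12.
Attach a 14-gonal antiprism (V=28, E=56, F=30) along a 3-gon: merge 3 vertices and 3 edges, delete both glued faces → V=35, E=73, F=40.
Attach a pentagonal bipyramid (V=7, E=15, F=10) along a 3-gon: merge 3 vertices and 3 edges, delete both glued faces → V=39, E=85, F=48.
Check: V − E + F = 39 − 85 + 48 = 2.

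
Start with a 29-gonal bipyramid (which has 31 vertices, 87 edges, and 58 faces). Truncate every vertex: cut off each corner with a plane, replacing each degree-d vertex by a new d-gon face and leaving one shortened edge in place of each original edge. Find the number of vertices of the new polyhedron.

174

Truncation replaces each original edge-end by a new vertex, so V′ = 2E = 174.
Each original edge survives, and each old vertex of degree d contributes d new edges; summing degrees gives Σd = 2E, so E′ = E + 2E = 3E = 261.
Each original face survives and each original vertex becomes one new face: F′ = F + V = 89.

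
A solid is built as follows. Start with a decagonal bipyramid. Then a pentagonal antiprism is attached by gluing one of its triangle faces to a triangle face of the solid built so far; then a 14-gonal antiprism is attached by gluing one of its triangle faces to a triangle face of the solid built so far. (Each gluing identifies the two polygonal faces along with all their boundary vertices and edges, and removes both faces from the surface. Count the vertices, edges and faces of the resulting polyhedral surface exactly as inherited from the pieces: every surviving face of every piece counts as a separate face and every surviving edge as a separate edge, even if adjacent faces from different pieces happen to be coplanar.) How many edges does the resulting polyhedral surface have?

A decagonal bipyramid: V=12, E=30, F=20.
Attach a pentagonal antiprism (V=10, E=20, F=12) along a 3-gon: merge 3 vertices and 3 edges, delete both glued faces → V=19, E=47, F=30.
Attach a 14-gonal antiprism (V=28, E=56, F=30) along a 3-gon: merge 3 vertices and 3 edges, delete both glued faces → V=44, E=100, F=58.
Check: V − E + F = 44 − 100 + 58 = 2.

100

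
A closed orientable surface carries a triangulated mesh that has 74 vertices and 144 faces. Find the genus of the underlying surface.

0

Every face is a triangle, so 2E = 3·144 = 432, giving E = 216.
χ = V − E + F = 74 − 216 + 144 = 2.
For a closed orientable surface χ = 2 − 2g, so g = (2 − (2))/2 = 0.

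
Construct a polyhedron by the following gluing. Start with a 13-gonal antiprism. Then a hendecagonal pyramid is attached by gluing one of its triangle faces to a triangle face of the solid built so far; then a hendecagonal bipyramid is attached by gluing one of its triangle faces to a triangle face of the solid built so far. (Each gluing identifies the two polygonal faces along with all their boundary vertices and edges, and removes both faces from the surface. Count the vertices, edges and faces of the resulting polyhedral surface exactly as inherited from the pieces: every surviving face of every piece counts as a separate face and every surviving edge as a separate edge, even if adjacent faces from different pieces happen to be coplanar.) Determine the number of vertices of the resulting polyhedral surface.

A 13-gonal antiprism: V=26, E=52, F=28.
Attach a hendecagonal pyramid (V=12, E=22, F=12) along a 3-gon: merge 3 vertices and 3 edges, delete both glued faces → V=35, E=71, F=38.
Attach a hendecagonal bipyramid (V=13, E=33, F=22) along a 3-gon: merge 3 vertices and 3 edges, delete both glued faces → V=45, E=101, F=58.
Check: V − E + F = 45 − 101 + 58 = 2.

45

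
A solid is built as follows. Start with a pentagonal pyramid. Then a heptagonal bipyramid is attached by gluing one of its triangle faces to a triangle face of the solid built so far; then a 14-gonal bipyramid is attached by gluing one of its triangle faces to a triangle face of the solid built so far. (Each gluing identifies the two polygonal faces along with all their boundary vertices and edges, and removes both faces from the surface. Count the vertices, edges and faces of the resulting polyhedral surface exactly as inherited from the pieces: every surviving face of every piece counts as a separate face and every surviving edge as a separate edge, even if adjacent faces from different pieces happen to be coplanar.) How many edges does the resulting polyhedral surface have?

67

A pentagonal pyramid: V=6, E=10, F=6.
Attach a heptagonal bipyramid (V=9, E=21, F=14) along a 3-gon: merge 3 vertices and 3 edges, delete both glued faces → V=12, E=28, F=18.
Attach a 14-gonal bipyramid (V=16, E=42, F=28) along a 3-gon: merge 3 vertices and 3 edges, delete both glued faces → V=25, E=67, F=44.
Check: V − E + F = 25 − 67 + 44 = 2.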